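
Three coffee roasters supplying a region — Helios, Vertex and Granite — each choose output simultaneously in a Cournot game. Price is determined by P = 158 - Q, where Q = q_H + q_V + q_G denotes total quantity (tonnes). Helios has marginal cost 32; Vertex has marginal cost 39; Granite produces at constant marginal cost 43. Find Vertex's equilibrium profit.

841

Helios's profit: π_H = (158 - Q)q_H - (32q_H). Setting ∂π_H/∂q_H = 0: 126 - 2q_H - (q_V + q_G) = 0.
Vertex's profit: π_V = (158 - Q)q_V - (39q_V). Setting ∂π_V/∂q_V = 0: 119 - 2q_V - (q_H + q_G) = 0.
Granite's profit: π_G = (158 - Q)q_G - (43q_G). Setting ∂π_G/∂q_G = 0: 115 - 2q_G - (q_H + q_V) = 0.
Adding the 3 first-order conditions: 360 − 4Q = 0, so Q = 90.
Back-substituting: q_H = (126 − 90) = 36, q_V = (119 − 90) = 29, q_G = (115 − 90) = 25.
Price P = 158 - 90 = 68.
Vertex's profit: (68 - 39)·29 = 841.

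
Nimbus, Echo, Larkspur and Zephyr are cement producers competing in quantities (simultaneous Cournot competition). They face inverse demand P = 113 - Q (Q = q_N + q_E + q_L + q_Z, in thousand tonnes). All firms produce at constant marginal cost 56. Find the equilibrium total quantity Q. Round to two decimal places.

45.60

A representative firm's profit is π_i = q_i(113 - Q) - 56q_i.
First-order condition (treating rivals' output as given): 57 - 2q_i - Σ_{j≠i} q_j = 0.
With identical firms every q_j equals q_i, so Σ_{j≠i} q_j = 3q_i and 57 = 5q_i, giving q_i = 57/5.
Total output Q = 57/5 + 57/5 + 57/5 + 57/5 = 228/5.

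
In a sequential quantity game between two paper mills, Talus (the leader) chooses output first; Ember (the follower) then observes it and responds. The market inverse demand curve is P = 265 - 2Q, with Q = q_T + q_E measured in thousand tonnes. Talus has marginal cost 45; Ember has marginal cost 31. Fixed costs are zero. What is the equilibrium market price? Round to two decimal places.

96.50

Solve by backward induction. Given q_T, the follower Ember maximises π_E = (265 - 2q_T - 2q_E)q_E - 31q_E.
∂π_E/∂q_E = 234 - 2q_T - 4q_E = 0 gives the reaction function q_E = (234 - 2q_T)/4.
Talus substitutes q_E(q_T) into its own profit: π_T = q_T(265 - 2q_T - (234 - 2q_T)/2) - 45q_T = (148 - q_T)q_T - 45q_T.
Leader FOC: 103 - 2q_T = 0, so q_T = 103/2.
Then q_E = (234 - 2·(103/2))/4 = 131/4.
Total output Q = 337/4, so price P = 265 - 2·(337/4) = 193/2.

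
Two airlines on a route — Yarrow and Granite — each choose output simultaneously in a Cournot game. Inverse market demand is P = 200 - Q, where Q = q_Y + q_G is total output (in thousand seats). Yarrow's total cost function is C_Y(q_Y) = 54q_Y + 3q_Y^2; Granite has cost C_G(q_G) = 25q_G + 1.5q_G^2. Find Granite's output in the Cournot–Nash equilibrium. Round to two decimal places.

Yarrow's profit: π_Y = (200 - Q)q_Y - (54q_Y + 3q_Y²). Setting ∂π_Y/∂q_Y = 0: 146 - 8q_Y - (q_G) = 0.
Granite's first-order condition: 175 - 5q_G - (q_Y) = 0.
So q_Y = (146 - q_G)/8 and q_G = (175 - q_Y)/5.
Solving the pair: q_Y = 185/13, q_G = 418/13.

32.15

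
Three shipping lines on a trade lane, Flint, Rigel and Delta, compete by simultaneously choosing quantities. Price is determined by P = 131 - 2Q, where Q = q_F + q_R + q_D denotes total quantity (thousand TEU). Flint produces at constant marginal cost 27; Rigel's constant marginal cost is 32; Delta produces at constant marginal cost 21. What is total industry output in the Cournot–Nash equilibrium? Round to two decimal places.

39.13

Flint's profit: π_F = (131 - 2Q)q_F - (27q_F). Setting ∂π_F/∂q_F = 0: 104 - 4q_F - 2(q_R + q_D) = 0.
Rigel's profit: π_R = (131 - 2Q)q_R - (32q_R). Setting ∂π_R/∂q_R = 0: 99 - 4q_R - 2(q_F + q_D) = 0.
Delta's first-order condition: 110 - 4q_D - 2(q_F + q_R) = 0.
Adding the 3 conditions: 313 − 4Q − 4Q = 0, i.e. Q = 313/8.
Back-substituting: q_F = (104 − 313/4)/2 = 103/8, q_R = (99 − 313/4)/2 = 83/8, q_D = (110 − 313/4)/2 = 127/8.
Total output Q = 103/8 + 83/8 + 127/8 = 313/8.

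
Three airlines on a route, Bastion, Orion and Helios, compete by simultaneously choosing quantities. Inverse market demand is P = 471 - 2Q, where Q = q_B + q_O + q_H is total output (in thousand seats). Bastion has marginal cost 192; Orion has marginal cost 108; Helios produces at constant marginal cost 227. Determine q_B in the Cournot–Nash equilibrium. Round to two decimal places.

28.75

Bastion's profit: π_B = (471 - 2Q)q_B - (192q_B). Setting ∂π_B/∂q_B = 0: 279 - 4q_B - 2(q_O + q_H) = 0.
Orion's first-order condition: 363 - 4q_O - 2(q_B + q_H) = 0.
Helios's first-order condition: 244 - 4q_H - 2(q_B + q_O) = 0.
Adding the 3 first-order conditions: 886 − 8Q = 0, so Q = 443/4.
Back-substituting: q_B = (279 − 443/2)/2 = 115/4, q_O = (363 − 443/2)/2 = 283/4, q_H = (244 − 443/2)/2 = 45/4.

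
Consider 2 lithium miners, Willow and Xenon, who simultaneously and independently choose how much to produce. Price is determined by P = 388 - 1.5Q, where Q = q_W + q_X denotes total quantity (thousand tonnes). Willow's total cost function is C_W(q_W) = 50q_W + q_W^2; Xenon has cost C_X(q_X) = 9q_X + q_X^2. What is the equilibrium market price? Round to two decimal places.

222.54

Willow's profit: π_W = (388 - 1.5Q)q_W - (50q_W + q_W²). Setting ∂π_W/∂q_W = 0: 338 - 5q_W - (3/2)(q_X) = 0.
Xenon's first-order condition: 379 - 5q_X - (3/2)(q_W) = 0.
Rearranging gives the reaction functions q_W = (338 - (3/2)q_X)/5 and q_X = (379 - (3/2)q_W)/5.
Substituting one into the other gives q_W = 49.2967 and q_X = 61.0110.
Total output Q = 1434/13, so price P = 388 - (3/2)·(1434/13) = 222.5385.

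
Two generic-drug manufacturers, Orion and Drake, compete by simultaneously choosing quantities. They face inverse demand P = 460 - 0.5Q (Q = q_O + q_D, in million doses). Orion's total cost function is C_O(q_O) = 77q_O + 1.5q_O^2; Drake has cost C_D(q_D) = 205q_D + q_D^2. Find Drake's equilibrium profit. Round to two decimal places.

7457.63

Orion's profit: π_O = (460 - 0.5Q)q_O - (77q_O + (3/2)q_O²). Setting ∂π_O/∂q_O = 0: 383 - 4q_O - (1/2)(q_D) = 0.
Drake's profit: π_D = (460 - 0.5Q)q_D - (205q_D + q_D²). Setting ∂π_D/∂q_D = 0: 255 - 3q_D - (1/2)(q_O) = 0.
Rearranging gives the reaction functions q_O = (383 - (1/2)q_D)/4 and q_D = (255 - (1/2)q_O)/3.
Solving the pair: q_O = 86.9362, q_D = 70.5106.
Price P = 460 - (1/2)·157.4468 = 381.2766.
Drake's profit: 381.2766·70.5106 - 205·70.5106 - 70.5106² = 7457.6252.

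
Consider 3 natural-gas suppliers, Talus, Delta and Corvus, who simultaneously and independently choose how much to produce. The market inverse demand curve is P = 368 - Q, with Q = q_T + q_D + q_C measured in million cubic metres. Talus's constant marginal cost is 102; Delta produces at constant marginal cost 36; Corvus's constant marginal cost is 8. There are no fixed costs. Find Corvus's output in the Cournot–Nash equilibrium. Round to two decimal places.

120.50

Talus's profit: π_T = (368 - Q)q_T - (102q_T). Setting ∂π_T/∂q_T = 0: 266 - 2q_T - (q_D + q_C) = 0.
Delta's profit: π_D = (368 - Q)q_D - (36q_D). Setting ∂π_D/∂q_D = 0: 332 - 2q_D - (q_T + q_C) = 0.
Corvus's profit: π_C = (368 - Q)q_C - (8q_C). Setting ∂π_C/∂q_C = 0: 360 - 2q_C - (q_T + q_D) = 0.
Summing all 3 equations gives 958 − 4Q = 0, hence Q = 479/2.
Back-substituting: q_T = (266 − 479/2) = 53/2, q_D = (332 − 479/2) = 185/2, q_C = (360 − 479/2) = 241/2.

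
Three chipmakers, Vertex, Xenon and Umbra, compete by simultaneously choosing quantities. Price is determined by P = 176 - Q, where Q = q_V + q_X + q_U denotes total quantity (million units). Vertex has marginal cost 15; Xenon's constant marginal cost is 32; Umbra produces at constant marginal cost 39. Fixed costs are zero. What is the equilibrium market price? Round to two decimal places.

Vertex's profit: π_V = (176 - Q)q_V - (15q_V). Setting ∂π_V/∂q_V = 0: 161 - 2q_V - (q_X + q_U) = 0.
Xenon's profit: π_X = (176 - Q)q_X - (32q_X). Setting ∂π_X/∂q_X = 0: 144 - 2q_X - (q_V + q_U) = 0.
Umbra's first-order condition: 137 - 2q_U - (q_V + q_X) = 0.
Adding the 3 first-order conditions: 442 − 4Q = 0, so Q = 221/2.
Back-substituting: q_V = (161 − 221/2) = 101/2, q_X = (144 − 221/2) = 67/2, q_U = (137 − 221/2) = 53/2.
Total output Q = 221/2, so price P = 176 - 221/2 = 131/2.

65.50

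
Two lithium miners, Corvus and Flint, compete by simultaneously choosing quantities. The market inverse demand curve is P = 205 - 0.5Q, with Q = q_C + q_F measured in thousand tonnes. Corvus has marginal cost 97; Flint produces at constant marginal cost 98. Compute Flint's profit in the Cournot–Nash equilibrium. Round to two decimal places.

Corvus's profit: π_C = (205 - 0.5Q)q_C - (97q_C). Setting ∂π_C/∂q_C = 0: 108 - q_C - (1/2)(q_F) = 0.
Flint's profit: π_F = (205 - 0.5Q)q_F - (98q_F). Setting ∂π_F/∂q_F = 0: 107 - q_F - (1/2)(q_C) = 0.
Best responses: q_C = (108 - (1/2)q_F), q_F = (107 - (1/2)q_C).
Substituting one into the other gives q_C = 218/3 and q_F = 212/3.
Price P = 205 - (1/2)·(430/3) = 400/3.
Flint's profit: (400/3 - 98)·(212/3) = 2496.8889.

2496.89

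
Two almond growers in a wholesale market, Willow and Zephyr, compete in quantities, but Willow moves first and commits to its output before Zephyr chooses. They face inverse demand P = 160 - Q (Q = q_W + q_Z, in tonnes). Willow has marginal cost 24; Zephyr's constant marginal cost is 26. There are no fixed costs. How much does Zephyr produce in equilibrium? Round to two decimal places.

Solve by backward induction. Given q_W, the follower Zephyr maximises π_Z = (160 - q_W - q_Z)q_Z - 26q_Z.
Setting the follower's marginal profit to zero, 134 - q_W - 2q_Z = 0, i.e. q_Z = (134 - q_W)/2.
The leader anticipates this reaction. Substituting into P = 160 - Q gives P = 93 - (1/2)q_W, so π_W = (93 - (1/2)q_W)q_W - 24q_W.
The leader's first-order condition 69 - q_W = 0 yields q_W = 69.
Then q_Z = (134 - 69)/2 = 65/2.

32.50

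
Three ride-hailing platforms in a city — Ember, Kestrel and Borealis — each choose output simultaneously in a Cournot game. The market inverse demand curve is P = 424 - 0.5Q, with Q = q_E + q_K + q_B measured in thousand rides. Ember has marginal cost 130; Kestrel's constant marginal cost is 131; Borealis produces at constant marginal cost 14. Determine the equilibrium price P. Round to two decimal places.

174.75

Ember's profit: π_E = (424 - 0.5Q)q_E - (130q_E). Setting ∂π_E/∂q_E = 0: 294 - q_E - (1/2)(q_K + q_B) = 0.
Kestrel's first-order condition: 293 - q_K - (1/2)(q_E + q_B) = 0.
Borealis's profit: π_B = (424 - 0.5Q)q_B - (14q_B). Setting ∂π_B/∂q_B = 0: 410 - q_B - (1/2)(q_E + q_K) = 0.
Summing all 3 equations gives 997 − 2Q = 0, hence Q = 997/2.
Back-substituting: q_E = (294 − 997/4)/(1/2) = 179/2, q_K = (293 − 997/4)/(1/2) = 175/2, q_B = (410 − 997/4)/(1/2) = 643/2.
Total output Q = 997/2, so price P = 424 - (1/2)·(997/2) = 699/4.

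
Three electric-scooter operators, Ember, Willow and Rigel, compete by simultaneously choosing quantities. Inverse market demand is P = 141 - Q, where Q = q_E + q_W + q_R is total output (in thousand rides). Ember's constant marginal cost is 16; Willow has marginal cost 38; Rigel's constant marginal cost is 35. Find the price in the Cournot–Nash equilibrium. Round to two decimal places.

57.50

Ember's profit: π_E = (141 - Q)q_E - (16q_E). Setting ∂π_E/∂q_E = 0: 125 - 2q_E - (q_W + q_R) = 0.
Willow's profit: π_W = (141 - Q)q_W - (38q_W). Setting ∂π_W/∂q_W = 0: 103 - 2q_W - (q_E + q_R) = 0.
Rigel's profit: π_R = (141 - Q)q_R - (35q_R). Setting ∂π_R/∂q_R = 0: 106 - 2q_R - (q_E + q_W) = 0.
Adding the 3 conditions: 334 − 2Q − 2Q = 0, i.e. Q = 167/2.
Back-substituting: q_E = (125 − 167/2) = 83/2, q_W = (103 − 167/2) = 39/2, q_R = (106 − 167/2) = 45/2.
Total output Q = 167/2, so price P = 141 - 167/2 = 115/2.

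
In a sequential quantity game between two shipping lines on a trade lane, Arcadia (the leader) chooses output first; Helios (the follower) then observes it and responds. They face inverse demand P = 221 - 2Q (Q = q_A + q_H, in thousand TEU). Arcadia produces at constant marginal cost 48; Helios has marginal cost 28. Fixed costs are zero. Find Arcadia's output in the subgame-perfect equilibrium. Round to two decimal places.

38.25

The follower Helios best-responds to any q_A: π_H = (221 - 2Q)q_H - 28q_H.
∂π_H/∂q_H = 193 - 2q_A - 4q_H = 0 gives the reaction function q_H = (193 - 2q_A)/4.
Arcadia substitutes q_H(q_A) into its own profit: π_A = q_A(221 - 2q_A - (193 - 2q_A)/2) - 48q_A = (249/2 - q_A)q_A - 48q_A.
Maximising: ∂π_A/∂q_A = 153/2 - 2q_A = 0, giving q_A = 153/4.
Then q_H = (193 - 2·(153/4))/4 = 233/8.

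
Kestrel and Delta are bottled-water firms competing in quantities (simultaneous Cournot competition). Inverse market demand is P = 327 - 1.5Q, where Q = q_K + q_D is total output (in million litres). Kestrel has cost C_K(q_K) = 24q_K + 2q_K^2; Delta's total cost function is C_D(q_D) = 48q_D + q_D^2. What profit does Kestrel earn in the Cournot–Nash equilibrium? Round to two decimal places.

3923.40

Kestrel's profit: π_K = (327 - 1.5Q)q_K - (24q_K + 2q_K²). Setting ∂π_K/∂q_K = 0: 303 - 7q_K - (3/2)(q_D) = 0.
Delta's first-order condition: 279 - 5q_D - (3/2)(q_K) = 0.
Best responses: q_K = (303 - (3/2)q_D)/7, q_D = (279 - (3/2)q_K)/5.
Solving the pair: q_K = 33.4809, q_D = 45.7557.
Price P = 327 - (3/2)·79.2366 = 208.1450.
Kestrel's profit: 208.1450·33.4809 - 24·33.4809 - 2·33.4809² = 3923.4011.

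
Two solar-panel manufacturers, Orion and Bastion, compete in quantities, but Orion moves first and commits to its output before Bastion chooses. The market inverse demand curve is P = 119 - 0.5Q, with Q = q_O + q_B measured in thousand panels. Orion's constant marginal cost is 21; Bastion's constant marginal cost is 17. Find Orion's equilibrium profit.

Solve by backward induction. Given q_O, the follower Bastion maximises π_B = (119 - (1/2)q_O - (1/2)q_B)q_B - 17q_B.
∂π_B/∂q_B = 102 - (1/2)q_O - q_B = 0 gives the reaction function q_B = (102 - (1/2)q_O).
Orion substitutes q_B(q_O) into its own profit: π_O = q_O(119 - (1/2)q_O - (102 - (1/2)q_O)/2) - 21q_O = (68 - (1/4)q_O)q_O - 21q_O.
The leader's first-order condition 47 - (1/2)q_O = 0 yields q_O = 94.
Then q_B = (102 - (1/2)·94) = 55.
Price P = 119 - (1/2)·149 = 89/2.
Orion's profit: (89/2 - 21)·94 = 2209.

2209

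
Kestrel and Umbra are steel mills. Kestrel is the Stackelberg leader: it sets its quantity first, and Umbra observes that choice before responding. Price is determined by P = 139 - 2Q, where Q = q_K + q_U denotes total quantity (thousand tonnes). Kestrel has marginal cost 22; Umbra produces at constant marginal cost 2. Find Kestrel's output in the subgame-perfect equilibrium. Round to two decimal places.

The follower Umbra best-responds to any q_K: π_U = (139 - 2Q)q_U - 2q_U.
∂π_U/∂q_U = 137 - 2q_K - 4q_U = 0 gives the reaction function q_U = (137 - 2q_K)/4.
Kestrel substitutes q_U(q_K) into its own profit: π_K = q_K(139 - 2q_K - (137 - 2q_K)/2) - 22q_K = (141/2 - q_K)q_K - 22q_K.
The leader's first-order condition 97/2 - 2q_K = 0 yields q_K = 97/4.
Then q_U = (137 - 2·(97/4))/4 = 177/8.

24.25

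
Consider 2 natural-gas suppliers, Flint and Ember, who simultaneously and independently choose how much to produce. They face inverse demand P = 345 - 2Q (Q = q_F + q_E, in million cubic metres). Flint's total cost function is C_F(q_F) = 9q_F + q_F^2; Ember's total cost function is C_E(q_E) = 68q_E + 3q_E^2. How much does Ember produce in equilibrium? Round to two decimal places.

Flint's profit: π_F = (345 - 2Q)q_F - (9q_F + q_F²). Setting ∂π_F/∂q_F = 0: 336 - 6q_F - 2(q_E) = 0.
Ember's profit: π_E = (345 - 2Q)q_E - (68q_E + 3q_E²). Setting ∂π_E/∂q_E = 0: 277 - 10q_E - 2(q_F) = 0.
Rearranging gives the reaction functions q_F = (336 - 2q_E)/6 and q_E = (277 - 2q_F)/10.
Substituting one into the other gives q_F = 1403/28 and q_E = 495/28.

17.68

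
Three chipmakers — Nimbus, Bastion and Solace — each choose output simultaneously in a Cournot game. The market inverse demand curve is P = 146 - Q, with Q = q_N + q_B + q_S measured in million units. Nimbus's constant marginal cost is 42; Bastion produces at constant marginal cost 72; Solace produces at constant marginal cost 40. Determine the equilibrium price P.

Nimbus's profit: π_N = (146 - Q)q_N - (42q_N). Setting ∂π_N/∂q_N = 0: 104 - 2q_N - (q_B + q_S) = 0.
Bastion's first-order condition: 74 - 2q_B - (q_N + q_S) = 0.
Solace's profit: π_S = (146 - Q)q_S - (40q_S). Setting ∂π_S/∂q_S = 0: 106 - 2q_S - (q_N + q_B) = 0.
Adding the 3 conditions: 284 − 2Q − 2Q = 0, i.e. Q = 71.
Back-substituting: q_N = (104 − 71) = 33, q_B = (74 − 71) = 3, q_S = (106 − 71) = 35.
Total output Q = 71, so price P = 146 - 71 = 75.

75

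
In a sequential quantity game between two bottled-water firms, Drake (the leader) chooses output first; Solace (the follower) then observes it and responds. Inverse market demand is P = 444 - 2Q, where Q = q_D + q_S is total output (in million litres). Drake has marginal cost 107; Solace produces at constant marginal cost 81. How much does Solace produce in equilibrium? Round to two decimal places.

The follower Solace best-responds to any q_D: π_S = (444 - 2Q)q_S - 81q_S.
Follower FOC: 363 - 2q_D - 4q_S = 0, so q_S(q_D) = (363 - 2q_D)/4.
Drake substitutes q_S(q_D) into its own profit: π_D = q_D(444 - 2q_D - (363 - 2q_D)/2) - 107q_D = (525/2 - q_D)q_D - 107q_D.
The leader's first-order condition 311/2 - 2q_D = 0 yields q_D = 311/4.
Then q_S = (363 - 2·(311/4))/4 = 415/8.

51.88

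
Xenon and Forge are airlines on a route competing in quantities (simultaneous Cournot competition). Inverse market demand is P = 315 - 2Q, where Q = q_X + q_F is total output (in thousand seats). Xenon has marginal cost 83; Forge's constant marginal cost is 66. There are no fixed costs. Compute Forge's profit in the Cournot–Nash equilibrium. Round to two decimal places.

Xenon's profit: π_X = (315 - 2Q)q_X - (83q_X). Setting ∂π_X/∂q_X = 0: 232 - 4q_X - 2(q_F) = 0.
Forge's first-order condition: 249 - 4q_F - 2(q_X) = 0.
Best responses: q_X = (232 - 2q_F)/4, q_F = (249 - 2q_X)/4.
Solving the pair: q_X = 215/6, q_F = 133/3.
Price P = 315 - 2·(481/6) = 464/3.
Forge's profit: (464/3 - 66)·(133/3) = 3930.8889.

3930.89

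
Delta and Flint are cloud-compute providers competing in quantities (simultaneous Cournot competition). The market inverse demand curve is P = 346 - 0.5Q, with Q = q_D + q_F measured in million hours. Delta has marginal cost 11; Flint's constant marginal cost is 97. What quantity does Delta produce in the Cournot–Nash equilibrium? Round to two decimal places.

280.67

Delta's profit: π_D = (346 - 0.5Q)q_D - (11q_D). Setting ∂π_D/∂q_D = 0: 335 - q_D - (1/2)(q_F) = 0.
Flint's first-order condition: 249 - q_F - (1/2)(q_D) = 0.
So q_D = (335 - (1/2)q_F) and q_F = (249 - (1/2)q_D).
Solving the pair: q_D = 842/3, q_F = 326/3.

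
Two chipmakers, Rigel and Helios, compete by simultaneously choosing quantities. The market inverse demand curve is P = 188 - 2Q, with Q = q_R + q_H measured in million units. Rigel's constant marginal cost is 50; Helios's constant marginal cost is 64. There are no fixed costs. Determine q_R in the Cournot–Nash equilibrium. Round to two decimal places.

25.33

Rigel's profit: π_R = (188 - 2Q)q_R - (50q_R). Setting ∂π_R/∂q_R = 0: 138 - 4q_R - 2(q_H) = 0.
Helios's first-order condition: 124 - 4q_H - 2(q_R) = 0.
So q_R = (138 - 2q_H)/4 and q_H = (124 - 2q_R)/4.
Substituting one into the other gives q_R = 76/3 and q_H = 55/3.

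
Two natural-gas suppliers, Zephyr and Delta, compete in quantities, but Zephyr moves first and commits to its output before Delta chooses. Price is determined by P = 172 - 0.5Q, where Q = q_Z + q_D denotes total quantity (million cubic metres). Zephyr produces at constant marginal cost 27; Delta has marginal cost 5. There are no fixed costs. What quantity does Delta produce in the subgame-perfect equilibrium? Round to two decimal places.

Solve by backward induction. Given q_Z, the follower Delta maximises π_D = (172 - (1/2)q_Z - (1/2)q_D)q_D - 5q_D.
Follower FOC: 167 - (1/2)q_Z - q_D = 0, so q_D(q_Z) = (167 - (1/2)q_Z).
The leader anticipates this reaction. Substituting into P = 172 - 0.5Q gives P = 177/2 - (1/4)q_Z, so π_Z = (177/2 - (1/4)q_Z)q_Z - 27q_Z.
Maximising: ∂π_Z/∂q_Z = 123/2 - (1/2)q_Z = 0, giving q_Z = 123.
Then q_D = (167 - (1/2)·123) = 211/2.

105.50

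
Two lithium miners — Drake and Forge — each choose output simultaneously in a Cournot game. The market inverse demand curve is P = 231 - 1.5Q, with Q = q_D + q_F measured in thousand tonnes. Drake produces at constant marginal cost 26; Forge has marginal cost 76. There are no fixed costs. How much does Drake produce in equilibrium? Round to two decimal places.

Drake's profit: π_D = (231 - 1.5Q)q_D - (26q_D). Setting ∂π_D/∂q_D = 0: 205 - 3q_D - (3/2)(q_F) = 0.
Forge's profit: π_F = (231 - 1.5Q)q_F - (76q_F). Setting ∂π_F/∂q_F = 0: 155 - 3q_F - (3/2)(q_D) = 0.
Best responses: q_D = (205 - (3/2)q_F)/3, q_F = (155 - (3/2)q_D)/3.
Substituting one into the other gives q_D = 170/3 and q_F = 70/3.

56.67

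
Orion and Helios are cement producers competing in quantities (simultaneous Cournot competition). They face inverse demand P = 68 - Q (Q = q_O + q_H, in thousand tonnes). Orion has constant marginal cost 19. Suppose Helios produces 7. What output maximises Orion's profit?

21

With the rival's output fixed at 7, Orion's profit is π_O = (68 - 7 - q_O)q_O - (19q_O) = (61 - q_O)q_O - (19q_O).
∂π_O/∂q_O = 42 - 2q_O = 0, so q_O = 21.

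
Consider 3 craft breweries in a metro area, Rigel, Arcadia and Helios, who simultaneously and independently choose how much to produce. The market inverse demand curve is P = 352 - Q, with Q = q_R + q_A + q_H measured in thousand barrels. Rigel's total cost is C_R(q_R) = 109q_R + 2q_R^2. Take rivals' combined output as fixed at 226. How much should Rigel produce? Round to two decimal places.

With rivals' combined output fixed at 226, Rigel's profit is π_R = (352 - 226 - q_R)q_R - (109q_R + 2q_R²) = (126 - q_R)q_R - (109q_R + 2q_R²).
∂π_R/∂q_R = 17 - 6q_R = 0, so q_R = 17/6.

2.83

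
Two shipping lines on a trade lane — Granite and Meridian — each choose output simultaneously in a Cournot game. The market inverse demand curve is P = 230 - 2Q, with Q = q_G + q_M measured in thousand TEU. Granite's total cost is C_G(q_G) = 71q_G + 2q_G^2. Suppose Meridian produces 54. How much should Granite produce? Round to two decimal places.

6.38

With the rival's output fixed at 54, Granite's profit is π_G = (230 - 2·54 - 2q_G)q_G - (71q_G + 2q_G²) = (122 - 2q_G)q_G - (71q_G + 2q_G²).
∂π_G/∂q_G = 51 - 8q_G = 0, so q_G = 51/8.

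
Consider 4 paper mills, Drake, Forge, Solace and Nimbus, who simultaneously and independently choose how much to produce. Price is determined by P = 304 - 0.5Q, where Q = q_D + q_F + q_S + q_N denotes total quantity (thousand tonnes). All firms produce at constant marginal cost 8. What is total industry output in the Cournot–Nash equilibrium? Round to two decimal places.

473.60

Each firm earns π_i = (304 - 0.5Q)q_i - 8q_i.
Setting ∂π_i/∂q_i = 0 with rivals' quantities fixed: 296 - q_i - (1/2)·Σ_{j≠i} q_j = 0.
With identical firms every q_j equals q_i, so Σ_{j≠i} q_j = 3q_i and 296 = (5/2)q_i, giving q_i = 592/5.
Total output Q = 592/5 + 592/5 + 592/5 + 592/5 = 473.6000.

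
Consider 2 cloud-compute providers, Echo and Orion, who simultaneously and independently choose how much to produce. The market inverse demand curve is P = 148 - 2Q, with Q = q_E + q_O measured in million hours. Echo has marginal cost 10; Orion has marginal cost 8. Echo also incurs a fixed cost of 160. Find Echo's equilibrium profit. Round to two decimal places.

867.56

Echo's profit: π_E = (148 - 2Q)q_E - (10q_E). Setting ∂π_E/∂q_E = 0: 138 - 4q_E - 2(q_O) = 0.
Orion's profit: π_O = (148 - 2Q)q_O - (8q_O). Setting ∂π_O/∂q_O = 0: 140 - 4q_O - 2(q_E) = 0.
So q_E = (138 - 2q_O)/4 and q_O = (140 - 2q_E)/4.
Substituting one into the other gives q_E = 68/3 and q_O = 71/3.
Price P = 148 - 2·(139/3) = 166/3.
Echo's profit: (166/3 - 10)·(68/3) - 160 = 867.5556.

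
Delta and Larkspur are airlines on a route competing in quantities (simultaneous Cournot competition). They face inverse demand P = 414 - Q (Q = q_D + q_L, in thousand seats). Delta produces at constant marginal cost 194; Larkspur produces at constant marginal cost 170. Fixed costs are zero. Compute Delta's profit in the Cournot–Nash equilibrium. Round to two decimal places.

Delta's profit: π_D = (414 - Q)q_D - (194q_D). Setting ∂π_D/∂q_D = 0: 220 - 2q_D - (q_L) = 0.
Larkspur's profit: π_L = (414 - Q)q_L - (170q_L). Setting ∂π_L/∂q_L = 0: 244 - 2q_L - (q_D) = 0.
Rearranging gives the reaction functions q_D = (220 - q_L)/2 and q_L = (244 - q_D)/2.
Substituting one into the other gives q_D = 196/3 and q_L = 268/3.
Price P = 414 - 464/3 = 778/3.
Delta's profit: (778/3 - 194)·(196/3) = 4268.4444.

4268.44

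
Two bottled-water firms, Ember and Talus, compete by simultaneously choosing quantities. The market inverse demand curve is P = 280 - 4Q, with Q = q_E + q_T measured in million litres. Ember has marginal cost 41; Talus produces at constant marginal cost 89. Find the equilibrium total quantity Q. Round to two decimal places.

Ember's profit: π_E = (280 - 4Q)q_E - (41q_E). Setting ∂π_E/∂q_E = 0: 239 - 8q_E - 4(q_T) = 0.
Talus's profit: π_T = (280 - 4Q)q_T - (89q_T). Setting ∂π_T/∂q_T = 0: 191 - 8q_T - 4(q_E) = 0.
Rearranging gives the reaction functions q_E = (239 - 4q_T)/8 and q_T = (191 - 4q_E)/8.
Solving the pair: q_E = 287/12, q_T = 143/12.
Total output Q = 287/12 + 143/12 = 215/6.

35.83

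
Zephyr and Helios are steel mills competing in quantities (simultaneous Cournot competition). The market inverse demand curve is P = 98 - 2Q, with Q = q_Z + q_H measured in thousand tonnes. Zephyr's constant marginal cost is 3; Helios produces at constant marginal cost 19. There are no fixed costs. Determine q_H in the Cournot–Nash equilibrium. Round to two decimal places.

10.50

Zephyr's profit: π_Z = (98 - 2Q)q_Z - (3q_Z). Setting ∂π_Z/∂q_Z = 0: 95 - 4q_Z - 2(q_H) = 0.
Helios's profit: π_H = (98 - 2Q)q_H - (19q_H). Setting ∂π_H/∂q_H = 0: 79 - 4q_H - 2(q_Z) = 0.
Best responses: q_Z = (95 - 2q_H)/4, q_H = (79 - 2q_Z)/4.
Solving the pair: q_Z = 37/2, q_H = 21/2.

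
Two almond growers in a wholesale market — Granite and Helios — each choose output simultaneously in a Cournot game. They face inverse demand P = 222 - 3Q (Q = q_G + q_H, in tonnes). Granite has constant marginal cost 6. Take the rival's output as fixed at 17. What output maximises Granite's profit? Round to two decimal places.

With the rival's output fixed at 17, Granite's profit is π_G = (222 - 3·17 - 3q_G)q_G - (6q_G) = (171 - 3q_G)q_G - (6q_G).
∂π_G/∂q_G = 165 - 6q_G = 0, so q_G = 55/2.

27.50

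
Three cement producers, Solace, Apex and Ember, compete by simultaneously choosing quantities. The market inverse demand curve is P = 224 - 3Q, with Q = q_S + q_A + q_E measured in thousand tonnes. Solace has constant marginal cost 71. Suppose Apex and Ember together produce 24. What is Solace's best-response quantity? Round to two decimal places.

13.50

With rivals' combined output fixed at 24, Solace's profit is π_S = (224 - 3·24 - 3q_S)q_S - (71q_S) = (152 - 3q_S)q_S - (71q_S).
∂π_S/∂q_S = 81 - 6q_S = 0, so q_S = 27/2.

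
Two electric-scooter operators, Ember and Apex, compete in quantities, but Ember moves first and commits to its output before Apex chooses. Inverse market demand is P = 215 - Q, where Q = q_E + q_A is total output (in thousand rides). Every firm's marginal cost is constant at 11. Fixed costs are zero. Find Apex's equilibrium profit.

2601

Solve by backward induction. Given q_E, the follower Apex maximises π_A = (215 - q_E - q_A)q_A - 11q_A.
Setting the follower's marginal profit to zero, 204 - q_E - 2q_A = 0, i.e. q_A = (204 - q_E)/2.
Ember substitutes q_A(q_E) into its own profit: π_E = q_E(215 - q_E - (204 - q_E)/2) - 11q_E = (113 - (1/2)q_E)q_E - 11q_E.
Leader FOC: 102 - q_E = 0, so q_E = 102.
Then q_A = (204 - 102)/2 = 51.
Price P = 215 - 153 = 62.
Apex's profit: (62 - 11)·51 = 2601.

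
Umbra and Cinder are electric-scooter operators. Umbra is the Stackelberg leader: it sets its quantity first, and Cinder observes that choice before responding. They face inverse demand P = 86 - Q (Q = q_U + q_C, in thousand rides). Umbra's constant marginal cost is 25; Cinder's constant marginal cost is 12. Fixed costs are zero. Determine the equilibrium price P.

The follower Cinder best-responds to any q_U: π_C = (86 - Q)q_C - 12q_C.
Setting the follower's marginal profit to zero, 74 - q_U - 2q_C = 0, i.e. q_C = (74 - q_U)/2.
The leader anticipates this reaction. Substituting into P = 86 - Q gives P = 49 - (1/2)q_U, so π_U = (49 - (1/2)q_U)q_U - 25q_U.
Maximising: ∂π_U/∂q_U = 24 - q_U = 0, giving q_U = 24.
Then q_C = (74 - 24)/2 = 25.
Total output Q = 49, so price P = 86 - 49 = 37.

37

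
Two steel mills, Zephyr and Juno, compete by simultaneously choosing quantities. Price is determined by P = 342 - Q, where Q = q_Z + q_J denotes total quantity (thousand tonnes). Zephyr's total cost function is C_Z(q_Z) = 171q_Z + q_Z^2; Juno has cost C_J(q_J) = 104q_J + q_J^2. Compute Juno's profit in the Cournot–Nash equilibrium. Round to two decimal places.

5421.88

Zephyr's profit: π_Z = (342 - Q)q_Z - (171q_Z + q_Z²). Setting ∂π_Z/∂q_Z = 0: 171 - 4q_Z - (q_J) = 0.
Juno's profit: π_J = (342 - Q)q_J - (104q_J + q_J²). Setting ∂π_J/∂q_J = 0: 238 - 4q_J - (q_Z) = 0.
So q_Z = (171 - q_J)/4 and q_J = (238 - q_Z)/4.
Substituting one into the other gives q_Z = 446/15 and q_J = 781/15.
Price P = 342 - 409/5 = 1301/5.
Juno's profit: (1301/5)·(781/15) - 104·(781/15) - (781/15)² = 5421.8756.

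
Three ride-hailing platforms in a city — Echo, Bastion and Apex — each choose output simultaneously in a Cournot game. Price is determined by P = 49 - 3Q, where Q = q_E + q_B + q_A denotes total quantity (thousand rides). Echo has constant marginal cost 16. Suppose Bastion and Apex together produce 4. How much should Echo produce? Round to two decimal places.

3.50

With rivals' combined output fixed at 4, Echo's profit is π_E = (49 - 3·4 - 3q_E)q_E - (16q_E) = (37 - 3q_E)q_E - (16q_E).
∂π_E/∂q_E = 21 - 6q_E = 0, so q_E = 7/2.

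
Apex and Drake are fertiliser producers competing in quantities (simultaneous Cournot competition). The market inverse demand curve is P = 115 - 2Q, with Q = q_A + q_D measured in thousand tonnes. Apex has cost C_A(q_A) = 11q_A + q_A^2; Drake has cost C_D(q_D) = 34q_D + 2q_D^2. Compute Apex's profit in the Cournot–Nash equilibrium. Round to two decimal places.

695.61

Apex's profit: π_A = (115 - 2Q)q_A - (11q_A + q_A²). Setting ∂π_A/∂q_A = 0: 104 - 6q_A - 2(q_D) = 0.
Drake's first-order condition: 81 - 8q_D - 2(q_A) = 0.
Rearranging gives the reaction functions q_A = (104 - 2q_D)/6 and q_D = (81 - 2q_A)/8.
Substituting one into the other gives q_A = 335/22 and q_D = 139/22.
Price P = 115 - 2·(237/11) = 791/11.
Apex's profit: (791/11)·(335/22) - 11·(335/22) - (335/22)² = 695.6095.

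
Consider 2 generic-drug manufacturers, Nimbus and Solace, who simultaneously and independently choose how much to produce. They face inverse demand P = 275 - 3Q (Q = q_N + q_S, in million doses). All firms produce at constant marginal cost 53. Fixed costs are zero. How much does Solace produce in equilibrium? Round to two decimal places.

24.67

Each firm earns π_i = (275 - 3Q)q_i - 53q_i.
Setting ∂π_i/∂q_i = 0 with rivals' quantities fixed: 222 - 6q_i - 3q_j = 0.
By symmetry each firm produces the same amount; substituting q_j = q_i yields q_i = 222/9 = 74/3.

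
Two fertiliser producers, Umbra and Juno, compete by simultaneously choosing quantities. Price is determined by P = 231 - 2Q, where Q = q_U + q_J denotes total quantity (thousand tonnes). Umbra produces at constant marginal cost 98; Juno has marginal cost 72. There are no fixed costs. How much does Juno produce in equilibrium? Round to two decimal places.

30.83

Umbra's profit: π_U = (231 - 2Q)q_U - (98q_U). Setting ∂π_U/∂q_U = 0: 133 - 4q_U - 2(q_J) = 0.
Juno's first-order condition: 159 - 4q_J - 2(q_U) = 0.
Rearranging gives the reaction functions q_U = (133 - 2q_J)/4 and q_J = (159 - 2q_U)/4.
Solving the pair: q_U = 107/6, q_J = 185/6.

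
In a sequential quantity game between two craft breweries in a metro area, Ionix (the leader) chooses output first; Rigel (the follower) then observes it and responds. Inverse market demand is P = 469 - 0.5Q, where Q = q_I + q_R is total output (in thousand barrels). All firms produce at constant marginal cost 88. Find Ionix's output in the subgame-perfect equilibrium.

The follower Rigel best-responds to any q_I: π_R = (469 - 0.5Q)q_R - 88q_R.
Follower FOC: 381 - (1/2)q_I - q_R = 0, so q_R(q_I) = (381 - (1/2)q_I).
The leader anticipates this reaction. Substituting into P = 469 - 0.5Q gives P = 557/2 - (1/4)q_I, so π_I = (557/2 - (1/4)q_I)q_I - 88q_I.
Leader FOC: 381/2 - (1/2)q_I = 0, so q_I = 381.
Then q_R = (381 - (1/2)·381) = 381/2.

381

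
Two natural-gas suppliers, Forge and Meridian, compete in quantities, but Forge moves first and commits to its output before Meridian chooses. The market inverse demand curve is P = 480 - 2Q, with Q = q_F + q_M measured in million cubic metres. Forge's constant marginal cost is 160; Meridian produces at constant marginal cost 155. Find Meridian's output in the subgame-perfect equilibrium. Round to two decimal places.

41.88

Solve by backward induction. Given q_F, the follower Meridian maximises π_M = (480 - 2q_F - 2q_M)q_M - 155q_M.
Setting the follower's marginal profit to zero, 325 - 2q_F - 4q_M = 0, i.e. q_M = (325 - 2q_F)/4.
The leader anticipates this reaction. Substituting into P = 480 - 2Q gives P = 635/2 - q_F, so π_F = (635/2 - q_F)q_F - 160q_F.
Leader FOC: 315/2 - 2q_F = 0, so q_F = 315/4.
Then q_M = (325 - 2·(315/4))/4 = 335/8.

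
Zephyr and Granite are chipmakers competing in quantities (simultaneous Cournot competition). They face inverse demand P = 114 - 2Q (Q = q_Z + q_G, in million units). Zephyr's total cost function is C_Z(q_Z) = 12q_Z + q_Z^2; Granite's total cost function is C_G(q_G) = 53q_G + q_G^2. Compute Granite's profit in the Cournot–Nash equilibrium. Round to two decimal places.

Zephyr's profit: π_Z = (114 - 2Q)q_Z - (12q_Z + q_Z²). Setting ∂π_Z/∂q_Z = 0: 102 - 6q_Z - 2(q_G) = 0.
Granite's profit: π_G = (114 - 2Q)q_G - (53q_G + q_G²). Setting ∂π_G/∂q_G = 0: 61 - 6q_G - 2(q_Z) = 0.
Best responses: q_Z = (102 - 2q_G)/6, q_G = (61 - 2q_Z)/6.
Solving the pair: q_Z = 245/16, q_G = 81/16.
Price P = 114 - 2·(163/8) = 293/4.
Granite's profit: (293/4)·(81/16) - 53·(81/16) - (81/16)² = 76.8867.

76.89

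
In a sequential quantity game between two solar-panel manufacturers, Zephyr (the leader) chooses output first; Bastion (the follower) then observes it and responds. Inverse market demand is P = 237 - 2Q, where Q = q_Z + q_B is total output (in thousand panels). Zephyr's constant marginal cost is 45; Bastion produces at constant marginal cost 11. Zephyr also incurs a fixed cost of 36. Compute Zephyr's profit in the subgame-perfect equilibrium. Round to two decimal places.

1524.25

The follower Bastion best-responds to any q_Z: π_B = (237 - 2Q)q_B - 11q_B.
∂π_B/∂q_B = 226 - 2q_Z - 4q_B = 0 gives the reaction function q_B = (226 - 2q_Z)/4.
Zephyr substitutes q_B(q_Z) into its own profit: π_Z = q_Z(237 - 2q_Z - (226 - 2q_Z)/2) - 45q_Z = (124 - q_Z)q_Z - 45q_Z.
Maximising: ∂π_Z/∂q_Z = 79 - 2q_Z = 0, giving q_Z = 79/2.
Then q_B = (226 - 2·(79/2))/4 = 147/4.
Price P = 237 - 2·(305/4) = 169/2.
Zephyr's profit: (169/2 - 45)·(79/2) - 36 = 1524.2500.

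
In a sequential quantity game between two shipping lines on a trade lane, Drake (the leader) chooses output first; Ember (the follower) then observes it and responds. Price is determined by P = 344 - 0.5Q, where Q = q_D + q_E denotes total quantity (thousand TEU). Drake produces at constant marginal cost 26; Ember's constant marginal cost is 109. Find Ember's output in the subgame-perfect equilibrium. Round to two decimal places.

34.50

The follower Ember best-responds to any q_D: π_E = (344 - 0.5Q)q_E - 109q_E.
Setting the follower's marginal profit to zero, 235 - (1/2)q_D - q_E = 0, i.e. q_E = (235 - (1/2)q_D).
Drake substitutes q_E(q_D) into its own profit: π_D = q_D(344 - (1/2)q_D - (235 - (1/2)q_D)/2) - 26q_D = (453/2 - (1/4)q_D)q_D - 26q_D.
Maximising: ∂π_D/∂q_D = 401/2 - (1/2)q_D = 0, giving q_D = 401.
Then q_E = (235 - (1/2)·401) = 69/2.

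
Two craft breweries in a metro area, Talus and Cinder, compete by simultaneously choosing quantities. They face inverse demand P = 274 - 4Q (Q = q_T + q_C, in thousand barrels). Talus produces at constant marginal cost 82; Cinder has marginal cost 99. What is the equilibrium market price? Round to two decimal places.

Talus's profit: π_T = (274 - 4Q)q_T - (82q_T). Setting ∂π_T/∂q_T = 0: 192 - 8q_T - 4(q_C) = 0.
Cinder's first-order condition: 175 - 8q_C - 4(q_T) = 0.
So q_T = (192 - 4q_C)/8 and q_C = (175 - 4q_T)/8.
Solving the pair: q_T = 209/12, q_C = 79/6.
Total output Q = 367/12, so price P = 274 - 4·(367/12) = 455/3.

151.67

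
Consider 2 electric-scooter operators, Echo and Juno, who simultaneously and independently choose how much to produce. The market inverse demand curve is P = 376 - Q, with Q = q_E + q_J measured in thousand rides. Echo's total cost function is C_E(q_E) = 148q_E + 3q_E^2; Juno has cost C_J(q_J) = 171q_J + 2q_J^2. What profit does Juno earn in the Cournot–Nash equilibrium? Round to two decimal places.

2707.67

Echo's profit: π_E = (376 - Q)q_E - (148q_E + 3q_E²). Setting ∂π_E/∂q_E = 0: 228 - 8q_E - (q_J) = 0.
Juno's profit: π_J = (376 - Q)q_J - (171q_J + 2q_J²). Setting ∂π_J/∂q_J = 0: 205 - 6q_J - (q_E) = 0.
Rearranging gives the reaction functions q_E = (228 - q_J)/8 and q_J = (205 - q_E)/6.
Solving the pair: q_E = 1163/47, q_J = 1412/47.
Price P = 376 - 54.7872 = 321.2128.
Juno's profit: 321.2128·(1412/47) - 171·(1412/47) - 2(1412/47)² = 2707.6650.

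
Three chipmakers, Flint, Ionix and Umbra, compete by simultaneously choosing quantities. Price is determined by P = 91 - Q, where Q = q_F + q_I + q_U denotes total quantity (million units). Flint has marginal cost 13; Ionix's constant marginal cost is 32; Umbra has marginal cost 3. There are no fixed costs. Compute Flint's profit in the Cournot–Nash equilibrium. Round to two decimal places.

Flint's profit: π_F = (91 - Q)q_F - (13q_F). Setting ∂π_F/∂q_F = 0: 78 - 2q_F - (q_I + q_U) = 0.
Ionix's first-order condition: 59 - 2q_I - (q_F + q_U) = 0.
Umbra's profit: π_U = (91 - Q)q_U - (3q_U). Setting ∂π_U/∂q_U = 0: 88 - 2q_U - (q_F + q_I) = 0.
Adding the 3 conditions: 225 − 2Q − 2Q = 0, i.e. Q = 225/4.
Back-substituting: q_F = (78 − 225/4) = 87/4, q_I = (59 − 225/4) = 11/4, q_U = (88 − 225/4) = 127/4.
Price P = 91 - 225/4 = 139/4.
Flint's profit: (139/4 - 13)·(87/4) = 473.0625.

473.06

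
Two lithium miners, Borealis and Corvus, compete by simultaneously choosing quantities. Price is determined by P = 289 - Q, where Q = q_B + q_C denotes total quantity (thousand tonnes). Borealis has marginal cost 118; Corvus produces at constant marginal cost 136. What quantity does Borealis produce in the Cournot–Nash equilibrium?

63

Borealis's profit: π_B = (289 - Q)q_B - (118q_B). Setting ∂π_B/∂q_B = 0: 171 - 2q_B - (q_C) = 0.
Corvus's profit: π_C = (289 - Q)q_C - (136q_C). Setting ∂π_C/∂q_C = 0: 153 - 2q_C - (q_B) = 0.
So q_B = (171 - q_C)/2 and q_C = (153 - q_B)/2.
Solving the pair: q_B = 63, q_C = 45.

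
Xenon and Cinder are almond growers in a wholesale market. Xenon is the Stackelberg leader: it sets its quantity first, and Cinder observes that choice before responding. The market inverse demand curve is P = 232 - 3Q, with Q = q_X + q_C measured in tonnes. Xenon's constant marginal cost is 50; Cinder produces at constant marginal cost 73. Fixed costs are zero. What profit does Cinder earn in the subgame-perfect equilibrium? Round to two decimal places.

The follower Cinder best-responds to any q_X: π_C = (232 - 3Q)q_C - 73q_C.
Follower FOC: 159 - 3q_X - 6q_C = 0, so q_C(q_X) = (159 - 3q_X)/6.
Xenon substitutes q_C(q_X) into its own profit: π_X = q_X(232 - 3q_X - (159 - 3q_X)/2) - 50q_X = (305/2 - (3/2)q_X)q_X - 50q_X.
The leader's first-order condition 205/2 - 3q_X = 0 yields q_X = 205/6.
Then q_C = (159 - 3·(205/6))/6 = 113/12.
Price P = 232 - 3·(523/12) = 405/4.
Cinder's profit: (405/4 - 73)·(113/12) = 266.0208.

266.02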